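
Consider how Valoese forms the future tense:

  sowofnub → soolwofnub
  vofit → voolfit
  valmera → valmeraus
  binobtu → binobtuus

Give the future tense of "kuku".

kukuus

sowofnub and binobtu both have last vowel 'u' yet inflect differently (soolwofnub, binobtuus), so the last vowel is not what conditions the rule; whether the stem ends in a vowel or a consonant is.
"kuku" ends in a vowel. The stems ending in a vowel (valmera → valmeraus, binobtu → binobtuus) add -us.
The other pattern: stems ending in a consonant insert -ol- after the first vowel.
So kuku → kukuus.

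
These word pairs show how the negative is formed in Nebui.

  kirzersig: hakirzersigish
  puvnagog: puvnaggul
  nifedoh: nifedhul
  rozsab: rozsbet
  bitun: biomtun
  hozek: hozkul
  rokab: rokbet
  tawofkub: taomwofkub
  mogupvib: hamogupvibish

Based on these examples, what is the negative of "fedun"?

tawofkub and mogupvib both end in -b yet inflect differently (taomwofkub, hamogupvibish), so the final letter is not what conditions the rule; the last vowel is.
"fedun" has last vowel 'u'. The stems whose last vowel is 'u' (tawofkub → taomwofkub, bitun → biomtun) insert -om- after the first vowel.
The other patterns: stems whose last vowel is 'e' or 'o' delete the last vowel and add -ul; stems whose last vowel is 'i' add ha- … -ish around the stem; stems whose last vowel is 'a' delete the last vowel and add -et.
So fedun → feomdun.

feomdun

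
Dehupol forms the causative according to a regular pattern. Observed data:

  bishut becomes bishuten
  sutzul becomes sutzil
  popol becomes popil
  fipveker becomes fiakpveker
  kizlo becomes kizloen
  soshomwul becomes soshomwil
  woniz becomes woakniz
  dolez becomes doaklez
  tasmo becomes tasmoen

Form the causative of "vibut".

vibuten

soshomwul and bishut both have last vowel 'u' yet inflect differently (soshomwil, bishuten), so the last vowel is not what conditions the rule; the final letter is.
"vibut" ends in -t. The one such stem in the data (bishut → bishuten) adds -en, so the same rule applies.
So vibut → vibuten.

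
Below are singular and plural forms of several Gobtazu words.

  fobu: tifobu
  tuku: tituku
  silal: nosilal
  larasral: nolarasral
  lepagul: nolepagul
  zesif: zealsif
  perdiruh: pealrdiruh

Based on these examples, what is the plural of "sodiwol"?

nosodiwol

"sodiwol" ends in -l. The stems ending in -l (silal → nosilal, larasral → nolarasral, lepagul → nolepagul) add the prefix no-.
The other patterns: stems ending in -u add the prefix ti-; stems ending in -f or -h insert -al- after the first vowel.
So sodiwol → nosodiwol.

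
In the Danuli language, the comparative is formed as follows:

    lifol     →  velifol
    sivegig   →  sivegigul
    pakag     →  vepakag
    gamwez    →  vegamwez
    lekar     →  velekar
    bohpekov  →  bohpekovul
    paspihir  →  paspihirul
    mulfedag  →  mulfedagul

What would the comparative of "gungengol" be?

pakag and mulfedag both end in -g yet inflect differently (vepakag, mulfedagul), so the final letter is not what conditions the rule; the number of vowels is.
"gungengol" has 3 vowels. The stems with 3 vowels (mulfedag → mulfedagul, paspihir → paspihirul, sivegig → sivegigul) add -ul.
So gungengol → gungengolul.

gungengolul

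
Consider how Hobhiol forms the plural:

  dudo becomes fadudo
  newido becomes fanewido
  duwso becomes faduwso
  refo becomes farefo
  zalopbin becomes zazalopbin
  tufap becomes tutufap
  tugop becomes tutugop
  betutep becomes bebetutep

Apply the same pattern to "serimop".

dudo and tugop both have last vowel 'o' yet inflect differently (fadudo, tutugop), so the last vowel is not what conditions the rule; the final letter is.
"serimop" ends in -p. The stems ending in -p (tufap → tutufap, tugop → tutugop, betutep → bebetutep) repeat the first consonant+vowel as a prefix.
So serimop → seserimop.

seserimop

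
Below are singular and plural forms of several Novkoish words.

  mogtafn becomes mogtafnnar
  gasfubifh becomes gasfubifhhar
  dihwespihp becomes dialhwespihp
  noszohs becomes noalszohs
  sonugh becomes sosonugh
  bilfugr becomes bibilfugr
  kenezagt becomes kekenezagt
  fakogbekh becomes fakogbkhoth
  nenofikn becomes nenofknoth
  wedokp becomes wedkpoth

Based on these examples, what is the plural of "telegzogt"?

tetelegzogt

"telegzogt" has second-to-last letter 'g'. The stems whose second-to-last letter is 'g' (sonugh → sosonugh, bilfugr → bibilfugr, kenezagt → kekenezagt) repeat the first consonant+vowel as a prefix.
The other patterns: stems whose second-to-last letter is 'f' double the final consonant and add -ar; stems whose second-to-last letter is 'h' insert -al- after the first vowel; stems whose second-to-last letter is 'k' delete the last vowel and add -oth.
So telegzogt → tetelegzogt.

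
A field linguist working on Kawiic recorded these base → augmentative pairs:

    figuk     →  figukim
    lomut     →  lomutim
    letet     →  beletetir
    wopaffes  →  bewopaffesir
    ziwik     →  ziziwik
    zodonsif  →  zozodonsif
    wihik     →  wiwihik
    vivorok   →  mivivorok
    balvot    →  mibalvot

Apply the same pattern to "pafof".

mipafof

lomut and letet both end in -t yet inflect differently (lomutim, beletetir), so the final letter is not what conditions the rule; the last vowel is.
"pafof" has last vowel 'o'. The stems whose last vowel is 'o' (vivorok → mivivorok, balvot → mibalvot) add the prefix mi-.
The other patterns: stems whose last vowel is 'u' add -im; stems whose last vowel is 'e' add be- … -ir around the stem; stems whose last vowel is 'i' repeat the first consonant+vowel as a prefix.
So pafof → mipafof.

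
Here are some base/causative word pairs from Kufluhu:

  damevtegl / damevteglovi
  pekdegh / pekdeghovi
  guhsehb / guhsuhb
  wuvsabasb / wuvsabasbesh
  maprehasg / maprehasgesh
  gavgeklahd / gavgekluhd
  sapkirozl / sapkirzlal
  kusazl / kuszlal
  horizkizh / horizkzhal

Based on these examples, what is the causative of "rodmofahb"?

sapkirozl and damevtegl both end in -l yet inflect differently (sapkirzlal, damevteglovi), so the final letter is not what conditions the rule; the second-to-last letter is.
"rodmofahb" has second-to-last letter 'h'. The stems whose second-to-last letter is 'h' (guhsehb → guhsuhb, gavgeklahd → gavgekluhd) change the last vowel to 'u'.
The other patterns: stems whose second-to-last letter is 'z' delete the last vowel and add -al; stems whose second-to-last letter is 'g' add -ovi; stems whose second-to-last letter is 's' add -esh.
So rodmofahb → rodmofuhb.

rodmofuhb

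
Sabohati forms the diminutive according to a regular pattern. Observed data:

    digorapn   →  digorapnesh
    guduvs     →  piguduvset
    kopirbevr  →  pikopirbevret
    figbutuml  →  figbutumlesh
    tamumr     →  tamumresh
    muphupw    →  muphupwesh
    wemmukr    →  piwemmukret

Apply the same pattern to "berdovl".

piberdovlet

wemmukr and tamumr both end in -r yet inflect differently (piwemmukret, tamumresh), so the final letter is not what conditions the rule; the second-to-last letter is.
"berdovl" has second-to-last letter 'v'. The stems whose second-to-last letter is 'v' (guduvs → piguduvset, kopirbevr → pikopirbevret) add pi- … -et around the stem.
The other pattern: stems whose second-to-last letter is 'm' or 'p' add -esh.
So berdovl → piberdovlet.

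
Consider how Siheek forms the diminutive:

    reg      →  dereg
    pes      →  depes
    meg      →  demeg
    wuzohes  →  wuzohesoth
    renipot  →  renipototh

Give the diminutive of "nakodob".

pes and wuzohes both end in -s yet inflect differently (depes, wuzohesoth), so the final letter is not what conditions the rule; the number of vowels is.
"nakodob" has 3 vowels. The stems with 3 vowels (wuzohes → wuzohesoth, renipot → renipototh) add -oth.
The other pattern: stems with 1 vowel add the prefix de-.
So nakodob → nakodoboth.

nakodoboth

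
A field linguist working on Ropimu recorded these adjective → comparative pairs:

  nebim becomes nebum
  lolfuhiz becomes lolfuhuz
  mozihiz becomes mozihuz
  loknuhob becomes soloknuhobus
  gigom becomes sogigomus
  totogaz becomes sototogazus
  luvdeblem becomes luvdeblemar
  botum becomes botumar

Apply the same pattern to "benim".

benum

nebim and gigom both end in -m yet inflect differently (nebum, sogigomus), so the final letter is not what conditions the rule; the last vowel is.
"benim" has last vowel 'i'. The stems whose last vowel is 'i' (nebim → nebum, lolfuhiz → lolfuhuz, mozihiz → mozihuz) change the last vowel to 'u'.
So benim → benum.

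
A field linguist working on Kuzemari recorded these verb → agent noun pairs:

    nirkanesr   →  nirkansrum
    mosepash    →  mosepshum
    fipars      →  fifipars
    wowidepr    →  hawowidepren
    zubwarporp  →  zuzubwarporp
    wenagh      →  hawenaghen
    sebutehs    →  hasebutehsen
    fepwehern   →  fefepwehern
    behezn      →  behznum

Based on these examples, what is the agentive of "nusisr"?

"nusisr" has second-to-last letter 's'. The stems whose second-to-last letter is 's' (nirkanesr → nirkansrum, mosepash → mosepshum) delete the last vowel and add -um.
So nusisr → nussrum.

nussrum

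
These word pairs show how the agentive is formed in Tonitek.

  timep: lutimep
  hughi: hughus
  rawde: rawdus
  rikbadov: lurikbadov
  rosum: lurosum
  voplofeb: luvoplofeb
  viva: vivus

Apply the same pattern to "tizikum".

lutizikum

voplofeb and rawde both have last vowel 'e' yet inflect differently (luvoplofeb, rawdus), so the last vowel is not what conditions the rule; whether the stem ends in a vowel or a consonant is.
"tizikum" ends in a consonant. The stems ending in a consonant (voplofeb → luvoplofeb, rikbadov → lurikbadov, rosum → lurosum) add the prefix lu-.
So tizikum → lutizikum.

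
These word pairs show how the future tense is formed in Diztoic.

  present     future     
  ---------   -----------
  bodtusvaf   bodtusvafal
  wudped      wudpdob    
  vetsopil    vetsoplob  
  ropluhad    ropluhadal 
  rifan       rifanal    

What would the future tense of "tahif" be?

ropluhad and wudped both end in -d yet inflect differently (ropluhadal, wudpdob), so the final letter is not what conditions the rule; the last vowel is.
"tahif" has last vowel 'i'. The one such stem in the data (vetsopil → vetsoplob) deletes the last vowel and adds -ob (as does wudped), so the same rule applies.
So tahif → tahfob.

tahfob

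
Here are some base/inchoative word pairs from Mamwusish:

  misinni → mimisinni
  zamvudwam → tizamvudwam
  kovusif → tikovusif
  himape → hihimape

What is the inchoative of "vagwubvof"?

tivagwubvof

misinni and kovusif both have last vowel 'i' yet inflect differently (mimisinni, tikovusif), so the last vowel is not what conditions the rule; whether the stem ends in a vowel or a consonant is.
"vagwubvof" ends in a consonant. The stems ending in a consonant (kovusif → tikovusif, zamvudwam → tizamvudwam) add the prefix ti-.
The other pattern: stems ending in a vowel repeat the first consonant+vowel as a prefix.
So vagwubvof → tivagwubvof.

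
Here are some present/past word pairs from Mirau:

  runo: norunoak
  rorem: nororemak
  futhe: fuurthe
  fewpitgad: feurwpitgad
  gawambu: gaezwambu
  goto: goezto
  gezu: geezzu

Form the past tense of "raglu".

runo and goto both end in -o yet inflect differently (norunoak, goezto), so the final letter is not what conditions the rule; the first letter is.
"raglu" begins with r-. The stems beginning with r- (runo → norunoak, rorem → nororemak) add no- … -ak around the stem.
The other patterns: stems beginning with f- insert -ur- after the first vowel; stems beginning with g- insert -ez- after the first vowel.
So raglu → noragluak.

noragluak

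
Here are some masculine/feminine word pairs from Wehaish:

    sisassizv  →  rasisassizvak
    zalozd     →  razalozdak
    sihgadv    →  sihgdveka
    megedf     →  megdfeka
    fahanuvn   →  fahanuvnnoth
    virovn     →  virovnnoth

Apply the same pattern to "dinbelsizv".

"dinbelsizv" has second-to-last letter 'z'. The stems whose second-to-last letter is 'z' (sisassizv → rasisassizvak, zalozd → razalozdak) add ra- … -ak around the stem.
So dinbelsizv → radinbelsizvak.

radinbelsizvak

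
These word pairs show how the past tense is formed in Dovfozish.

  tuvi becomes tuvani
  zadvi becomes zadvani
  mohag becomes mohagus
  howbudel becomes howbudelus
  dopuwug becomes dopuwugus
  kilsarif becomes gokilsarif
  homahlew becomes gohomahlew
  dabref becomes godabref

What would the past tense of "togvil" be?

tuvi and kilsarif both have last vowel 'i' yet inflect differently (tuvani, gokilsarif), so the last vowel is not what conditions the rule; the final letter is.
"togvil" ends in -l. The one such stem in the data (howbudel → howbudelus) adds -us, so the same rule applies.
The other patterns: stems ending in -i drop the final letter and add -ani; stems ending in -f or -w add the prefix go-.
So togvil → togvilus.

togvilus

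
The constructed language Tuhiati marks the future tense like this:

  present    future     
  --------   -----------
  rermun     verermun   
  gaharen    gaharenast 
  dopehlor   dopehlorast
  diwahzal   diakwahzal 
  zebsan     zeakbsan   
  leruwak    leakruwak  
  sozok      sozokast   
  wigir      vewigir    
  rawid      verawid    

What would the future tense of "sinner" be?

sinnerast

rermun and zebsan both end in -n yet inflect differently (verermun, zeakbsan), so the final letter is not what conditions the rule; the last vowel is.
"sinner" has last vowel 'e'. The one such stem in the data (gaharen → gaharenast) adds -ast, so the same rule applies.
So sinner → sinnerast.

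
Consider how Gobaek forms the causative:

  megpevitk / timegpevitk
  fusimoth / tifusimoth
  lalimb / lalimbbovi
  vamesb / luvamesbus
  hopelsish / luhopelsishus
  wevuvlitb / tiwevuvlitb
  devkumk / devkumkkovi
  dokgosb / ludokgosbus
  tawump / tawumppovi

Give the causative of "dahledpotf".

wevuvlitb and vamesb both end in -b yet inflect differently (tiwevuvlitb, luvamesbus), so the final letter is not what conditions the rule; the second-to-last letter is.
"dahledpotf" has second-to-last letter 't'. The stems whose second-to-last letter is 't' (fusimoth → tifusimoth, wevuvlitb → tiwevuvlitb, megpevitk → timegpevitk) add the prefix ti-.
The other patterns: stems whose second-to-last letter is 's' add lu- … -us around the stem; stems whose second-to-last letter is 'm' double the final consonant and add -ovi.
So dahledpotf → tidahledpotf.

tidahledpotf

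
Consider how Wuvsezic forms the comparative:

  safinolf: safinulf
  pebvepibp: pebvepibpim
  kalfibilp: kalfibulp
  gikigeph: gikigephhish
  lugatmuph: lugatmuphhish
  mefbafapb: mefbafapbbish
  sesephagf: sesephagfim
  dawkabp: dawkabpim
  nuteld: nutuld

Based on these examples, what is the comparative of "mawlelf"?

mawlulf

kalfibilp and pebvepibp both end in -p yet inflect differently (kalfibulp, pebvepibpim), so the final letter is not what conditions the rule; the second-to-last letter is.
"mawlelf" has second-to-last letter 'l'. The stems whose second-to-last letter is 'l' (safinolf → safinulf, kalfibilp → kalfibulp, nuteld → nutuld) change the last vowel to 'u'.
So mawlelf → mawlulf.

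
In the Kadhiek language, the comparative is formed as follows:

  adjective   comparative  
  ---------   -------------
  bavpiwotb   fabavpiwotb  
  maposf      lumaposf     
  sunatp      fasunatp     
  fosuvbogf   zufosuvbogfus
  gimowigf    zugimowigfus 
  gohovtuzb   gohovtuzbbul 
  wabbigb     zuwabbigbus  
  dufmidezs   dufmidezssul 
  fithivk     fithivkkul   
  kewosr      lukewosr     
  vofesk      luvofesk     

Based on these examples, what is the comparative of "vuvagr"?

zuvuvagrus

maposf and gimowigf both end in -f yet inflect differently (lumaposf, zugimowigfus), so the final letter is not what conditions the rule; the second-to-last letter is.
"vuvagr" has second-to-last letter 'g'. The stems whose second-to-last letter is 'g' (gimowigf → zugimowigfus, wabbigb → zuwabbigbus, fosuvbogf → zufosuvbogfus) add zu- … -us around the stem.
So vuvagr → zuvuvagrus.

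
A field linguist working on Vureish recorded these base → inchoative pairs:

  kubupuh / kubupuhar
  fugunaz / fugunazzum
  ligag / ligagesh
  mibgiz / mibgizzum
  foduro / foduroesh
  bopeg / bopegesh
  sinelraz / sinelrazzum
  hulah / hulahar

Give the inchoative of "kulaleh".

sinelraz and hulah both have last vowel 'a' yet inflect differently (sinelrazzum, hulahar), so the last vowel is not what conditions the rule; the final letter is.
"kulaleh" ends in -h. The stems ending in -h (kubupuh → kubupuhar, hulah → hulahar) add -ar.
So kulaleh → kulalehar.

kulalehar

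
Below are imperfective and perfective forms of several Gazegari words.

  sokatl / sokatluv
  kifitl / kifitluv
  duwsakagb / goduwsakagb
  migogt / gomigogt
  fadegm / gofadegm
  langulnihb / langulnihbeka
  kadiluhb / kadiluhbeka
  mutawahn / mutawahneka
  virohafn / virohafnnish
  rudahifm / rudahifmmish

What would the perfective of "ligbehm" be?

duwsakagb and langulnihb both end in -b yet inflect differently (goduwsakagb, langulnihbeka), so the final letter is not what conditions the rule; the second-to-last letter is.
"ligbehm" has second-to-last letter 'h'. The stems whose second-to-last letter is 'h' (langulnihb → langulnihbeka, kadiluhb → kadiluhbeka, mutawahn → mutawahneka) add -eka.
So ligbehm → ligbehmeka.

ligbehmeka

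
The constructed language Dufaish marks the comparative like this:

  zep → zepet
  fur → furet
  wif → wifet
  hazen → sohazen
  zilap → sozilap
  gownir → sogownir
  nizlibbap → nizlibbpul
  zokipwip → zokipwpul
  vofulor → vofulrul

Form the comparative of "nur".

nuret

zep and zilap both end in -p yet inflect differently (zepet, sozilap), so the final letter is not what conditions the rule; the number of vowels is.
"nur" has 1 vowel. The stems with 1 vowel (zep → zepet, fur → furet, wif → wifet) add -et.
The other patterns: stems with 2 vowels add the prefix so-; stems with 3 vowels delete the last vowel and add -ul.
So nur → nuret.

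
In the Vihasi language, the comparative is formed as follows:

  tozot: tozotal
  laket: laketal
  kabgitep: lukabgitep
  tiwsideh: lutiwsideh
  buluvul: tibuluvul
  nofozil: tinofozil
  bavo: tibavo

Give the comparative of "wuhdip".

laket and kabgitep both have last vowel 'e' yet inflect differently (laketal, lukabgitep), so the last vowel is not what conditions the rule; the final letter is.
"wuhdip" ends in -p. The one such stem in the data (kabgitep → lukabgitep) adds the prefix lu-, so the same rule applies.
The other patterns: stems ending in -t add -al; stems ending in -l or -o add the prefix ti-.
So wuhdip → luwuhdip.

luwuhdip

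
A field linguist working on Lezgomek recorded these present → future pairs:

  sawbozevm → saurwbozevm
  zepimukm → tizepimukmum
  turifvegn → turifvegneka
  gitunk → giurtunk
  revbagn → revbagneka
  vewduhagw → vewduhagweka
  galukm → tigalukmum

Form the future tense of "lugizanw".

luurgizanw

galukm and sawbozevm both end in -m yet inflect differently (tigalukmum, saurwbozevm), so the final letter is not what conditions the rule; the second-to-last letter is.
"lugizanw" has second-to-last letter 'n'. The one such stem in the data (gitunk → giurtunk) inserts -ur- after the first vowel (as does sawbozevm), so the same rule applies.
The other patterns: stems whose second-to-last letter is 'k' add ti- … -um around the stem; stems whose second-to-last letter is 'g' add -eka.
So lugizanw → luurgizanw.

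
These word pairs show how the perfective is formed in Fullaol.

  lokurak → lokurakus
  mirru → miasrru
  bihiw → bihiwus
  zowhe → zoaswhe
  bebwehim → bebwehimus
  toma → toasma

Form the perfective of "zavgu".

toma and lokurak both have last vowel 'a' yet inflect differently (toasma, lokurakus), so the last vowel is not what conditions the rule; whether the stem ends in a vowel or a consonant is.
"zavgu" ends in a vowel. The stems ending in a vowel (toma → toasma, mirru → miasrru, zowhe → zoaswhe) insert -as- after the first vowel.
So zavgu → zaasvgu.

zaasvgu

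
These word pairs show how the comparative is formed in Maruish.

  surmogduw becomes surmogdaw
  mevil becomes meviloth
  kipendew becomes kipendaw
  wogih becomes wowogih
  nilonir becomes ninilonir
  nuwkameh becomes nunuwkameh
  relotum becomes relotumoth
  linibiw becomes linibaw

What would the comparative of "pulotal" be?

pulotaloth

"pulotal" ends in -l. The one such stem in the data (mevil → meviloth) adds -oth, so the same rule applies.
The other patterns: stems ending in -w change the last vowel to 'a'; stems ending in -h or -r repeat the first consonant+vowel as a prefix.
So pulotal → pulotaloth.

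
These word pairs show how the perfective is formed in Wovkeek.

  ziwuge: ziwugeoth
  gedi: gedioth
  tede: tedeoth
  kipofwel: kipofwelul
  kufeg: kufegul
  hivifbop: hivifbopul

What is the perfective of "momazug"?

momazugul

ziwuge and kipofwel both have last vowel 'e' yet inflect differently (ziwugeoth, kipofwelul), so the last vowel is not what conditions the rule; whether the stem ends in a vowel or a consonant is.
"momazug" ends in a consonant. The stems ending in a consonant (kipofwel → kipofwelul, kufeg → kufegul, hivifbop → hivifbopul) add -ul.
The other pattern: stems ending in a vowel add -oth.
So momazug → momazugul.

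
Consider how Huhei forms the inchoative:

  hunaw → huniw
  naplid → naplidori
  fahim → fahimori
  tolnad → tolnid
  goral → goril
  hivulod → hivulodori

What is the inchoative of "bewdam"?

"bewdam" has last vowel 'a'. The stems whose last vowel is 'a' (goral → goril, hunaw → huniw, tolnad → tolnid) change the last vowel to 'i'.
So bewdam → bewdim.

bewdim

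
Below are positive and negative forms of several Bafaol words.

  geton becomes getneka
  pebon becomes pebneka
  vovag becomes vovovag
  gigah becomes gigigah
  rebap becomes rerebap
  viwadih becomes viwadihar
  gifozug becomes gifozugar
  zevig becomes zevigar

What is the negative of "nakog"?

gigah and viwadih both end in -h yet inflect differently (gigigah, viwadihar), so the final letter is not what conditions the rule; the last vowel is.
"nakog" has last vowel 'o'. The stems whose last vowel is 'o' (geton → getneka, pebon → pebneka) delete the last vowel and add -eka.
The other patterns: stems whose last vowel is 'a' repeat the first consonant+vowel as a prefix; stems whose last vowel is 'i' or 'u' add -ar.
So nakog → nakgeka.

nakgeka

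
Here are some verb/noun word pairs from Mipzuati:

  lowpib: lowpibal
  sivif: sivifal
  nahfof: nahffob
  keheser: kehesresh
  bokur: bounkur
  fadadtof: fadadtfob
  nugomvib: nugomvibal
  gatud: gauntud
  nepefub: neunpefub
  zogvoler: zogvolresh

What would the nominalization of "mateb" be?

"mateb" has last vowel 'e'. The stems whose last vowel is 'e' (keheser → kehesresh, zogvoler → zogvolresh) delete the last vowel and add -esh.
So mateb → matbesh.

matbesh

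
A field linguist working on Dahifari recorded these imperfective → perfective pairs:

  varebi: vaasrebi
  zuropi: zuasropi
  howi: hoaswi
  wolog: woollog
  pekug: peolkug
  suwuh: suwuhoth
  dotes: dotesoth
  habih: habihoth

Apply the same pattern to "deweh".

dewehoth

pekug and suwuh both have last vowel 'u' yet inflect differently (peolkug, suwuhoth), so the last vowel is not what conditions the rule; the final letter is.
"deweh" ends in -h. The stems ending in -h (suwuh → suwuhoth, habih → habihoth) add -oth.
The other patterns: stems ending in -i insert -as- after the first vowel; stems ending in -g insert -ol- after the first vowel.
So deweh → dewehoth.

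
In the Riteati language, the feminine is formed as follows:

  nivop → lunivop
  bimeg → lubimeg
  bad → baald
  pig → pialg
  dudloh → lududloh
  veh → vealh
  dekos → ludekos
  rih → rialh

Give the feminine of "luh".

"luh" has 1 vowel. The stems with 1 vowel (rih → rialh, veh → vealh, bad → baald) insert -al- after the first vowel.
The other pattern: stems with 2 vowels add the prefix lu-.
So luh → lualh.

lualh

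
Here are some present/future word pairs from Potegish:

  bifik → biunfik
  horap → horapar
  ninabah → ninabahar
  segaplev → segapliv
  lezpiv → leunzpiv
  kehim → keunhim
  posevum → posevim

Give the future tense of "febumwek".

"febumwek" has last vowel 'e'. The one such stem in the data (segaplev → segapliv) changes the last vowel to 'i' (as does posevum), so the same rule applies.
The other patterns: stems whose last vowel is 'i' insert -un- after the first vowel; stems whose last vowel is 'a' add -ar.
So febumwek → febumwik.

febumwik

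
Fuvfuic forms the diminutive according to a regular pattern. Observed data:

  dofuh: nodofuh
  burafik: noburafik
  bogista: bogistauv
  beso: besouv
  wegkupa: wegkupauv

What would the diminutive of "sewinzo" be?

sewinzouv

burafik and bogista both begin with b- yet inflect differently (noburafik, bogistauv), so the first letter is not what conditions the rule; whether the stem ends in a vowel or a consonant is.
"sewinzo" ends in a vowel. The stems ending in a vowel (bogista → bogistauv, beso → besouv, wegkupa → wegkupauv) add -uv.
So sewinzo → sewinzouv.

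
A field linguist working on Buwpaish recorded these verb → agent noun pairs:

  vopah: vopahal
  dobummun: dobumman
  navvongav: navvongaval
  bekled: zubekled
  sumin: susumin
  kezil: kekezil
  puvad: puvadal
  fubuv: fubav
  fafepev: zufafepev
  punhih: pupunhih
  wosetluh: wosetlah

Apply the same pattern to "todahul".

"todahul" has last vowel 'u'. The stems whose last vowel is 'u' (wosetluh → wosetlah, fubuv → fubav, dobummun → dobumman) change the last vowel to 'a'.
The other patterns: stems whose last vowel is 'a' add -al; stems whose last vowel is 'i' repeat the first consonant+vowel as a prefix; stems whose last vowel is 'e' add the prefix zu-.
So todahul → todahal.

todahal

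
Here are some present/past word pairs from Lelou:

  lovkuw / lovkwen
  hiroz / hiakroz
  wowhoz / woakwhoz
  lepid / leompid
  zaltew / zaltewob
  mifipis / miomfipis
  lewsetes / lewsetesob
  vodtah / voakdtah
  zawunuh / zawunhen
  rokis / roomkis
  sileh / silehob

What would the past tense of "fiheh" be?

fihehob

"fiheh" has last vowel 'e'. The stems whose last vowel is 'e' (sileh → silehob, lewsetes → lewsetesob, zaltew → zaltewob) add -ob.
The other patterns: stems whose last vowel is 'u' delete the last vowel and add -en; stems whose last vowel is 'a' or 'o' insert -ak- after the first vowel; stems whose last vowel is 'i' insert -om- after the first vowel.
So fiheh → fihehob.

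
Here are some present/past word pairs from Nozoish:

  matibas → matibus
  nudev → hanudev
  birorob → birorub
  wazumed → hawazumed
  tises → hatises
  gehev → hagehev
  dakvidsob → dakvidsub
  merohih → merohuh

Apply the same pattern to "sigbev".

tises and matibas both end in -s yet inflect differently (hatises, matibus), so the final letter is not what conditions the rule; the last vowel is.
"sigbev" has last vowel 'e'. The stems whose last vowel is 'e' (tises → hatises, nudev → hanudev, gehev → hagehev) add the prefix ha-.
The other pattern: stems whose last vowel is 'a', 'i' or 'o' change the last vowel to 'u'.
So sigbev → hasigbev.

hasigbev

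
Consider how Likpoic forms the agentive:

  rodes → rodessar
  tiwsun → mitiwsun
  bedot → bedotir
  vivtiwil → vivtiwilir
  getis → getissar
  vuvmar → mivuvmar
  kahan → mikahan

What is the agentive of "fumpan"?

mifumpan

getis and vivtiwil both have last vowel 'i' yet inflect differently (getissar, vivtiwilir), so the last vowel is not what conditions the rule; the final letter is.
"fumpan" ends in -n. The stems ending in -n (kahan → mikahan, tiwsun → mitiwsun) add the prefix mi-.
The other patterns: stems ending in -s double the final consonant and add -ar; stems ending in -l or -t add -ir.
So fumpan → mifumpan.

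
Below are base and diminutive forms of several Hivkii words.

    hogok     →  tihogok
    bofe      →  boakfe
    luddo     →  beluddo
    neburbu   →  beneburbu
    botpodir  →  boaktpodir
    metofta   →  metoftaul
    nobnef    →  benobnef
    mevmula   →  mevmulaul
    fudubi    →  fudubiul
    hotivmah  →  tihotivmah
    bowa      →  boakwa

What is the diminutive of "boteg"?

bowa and metofta both end in -a yet inflect differently (boakwa, metoftaul), so the final letter is not what conditions the rule; the first letter is.
"boteg" begins with b-. The stems beginning with b- (bowa → boakwa, botpodir → boaktpodir, bofe → boakfe) insert -ak- after the first vowel.
The other patterns: stems beginning with h- add the prefix ti-; stems beginning with l- or n- add the prefix be-; stems beginning with f- or m- add -ul.
So boteg → boakteg.

boakteg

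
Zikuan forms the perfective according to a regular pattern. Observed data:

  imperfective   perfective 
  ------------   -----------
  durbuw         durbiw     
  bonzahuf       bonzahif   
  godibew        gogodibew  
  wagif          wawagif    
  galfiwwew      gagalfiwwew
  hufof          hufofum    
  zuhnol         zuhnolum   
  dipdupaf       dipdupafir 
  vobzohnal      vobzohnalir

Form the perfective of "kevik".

durbuw and godibew both end in -w yet inflect differently (durbiw, gogodibew), so the final letter is not what conditions the rule; the last vowel is.
"kevik" has last vowel 'i'. The one such stem in the data (wagif → wawagif) repeats the first consonant+vowel as a prefix (as do godibew, galfiwwew), so the same rule applies.
So kevik → kekevik.

kekevik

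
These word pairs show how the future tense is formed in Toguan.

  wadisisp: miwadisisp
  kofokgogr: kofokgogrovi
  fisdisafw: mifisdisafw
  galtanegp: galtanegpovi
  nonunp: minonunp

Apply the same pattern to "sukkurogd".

galtanegp and nonunp both end in -p yet inflect differently (galtanegpovi, minonunp), so the final letter is not what conditions the rule; the second-to-last letter is.
"sukkurogd" has second-to-last letter 'g'. The stems whose second-to-last letter is 'g' (kofokgogr → kofokgogrovi, galtanegp → galtanegpovi) add -ovi.
So sukkurogd → sukkurogdovi.

sukkurogdovi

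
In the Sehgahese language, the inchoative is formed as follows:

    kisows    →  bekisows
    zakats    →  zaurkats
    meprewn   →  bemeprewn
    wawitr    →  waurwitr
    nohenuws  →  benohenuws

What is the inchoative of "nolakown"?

benolakown

"nolakown" has second-to-last letter 'w'. The stems whose second-to-last letter is 'w' (nohenuws → benohenuws, meprewn → bemeprewn, kisows → bekisows) add the prefix be-.
The other pattern: stems whose second-to-last letter is 't' insert -ur- after the first vowel.
So nolakown → benolakown.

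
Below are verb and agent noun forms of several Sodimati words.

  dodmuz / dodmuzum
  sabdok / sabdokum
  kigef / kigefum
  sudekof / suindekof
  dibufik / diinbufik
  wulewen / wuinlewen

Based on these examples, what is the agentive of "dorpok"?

kigef and sudekof both end in -f yet inflect differently (kigefum, suindekof), so the final letter is not what conditions the rule; the number of vowels is.
"dorpok" has 2 vowels. The stems with 2 vowels (dodmuz → dodmuzum, sabdok → sabdokum, kigef → kigefum) add -um.
So dorpok → dorpokum.

dorpokum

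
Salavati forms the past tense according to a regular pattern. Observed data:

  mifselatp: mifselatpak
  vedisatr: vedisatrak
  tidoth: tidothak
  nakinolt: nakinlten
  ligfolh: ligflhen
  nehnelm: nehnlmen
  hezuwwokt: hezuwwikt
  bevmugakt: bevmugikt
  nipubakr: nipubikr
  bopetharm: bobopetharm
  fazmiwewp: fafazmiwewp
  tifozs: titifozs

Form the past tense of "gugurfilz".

gugurflzen

tidoth and ligfolh both end in -h yet inflect differently (tidothak, ligflhen), so the final letter is not what conditions the rule; the second-to-last letter is.
"gugurfilz" has second-to-last letter 'l'. The stems whose second-to-last letter is 'l' (nakinolt → nakinlten, ligfolh → ligflhen, nehnelm → nehnlmen) delete the last vowel and add -en.
The other patterns: stems whose second-to-last letter is 't' add -ak; stems whose second-to-last letter is 'k' change the last vowel to 'i'; stems whose second-to-last letter is 'r', 'w' or 'z' repeat the first consonant+vowel as a prefix.
So gugurfilz → gugurflzen.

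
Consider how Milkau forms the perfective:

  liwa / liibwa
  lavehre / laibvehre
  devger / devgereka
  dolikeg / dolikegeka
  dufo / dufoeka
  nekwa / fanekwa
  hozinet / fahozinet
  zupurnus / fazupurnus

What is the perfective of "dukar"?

dukareka

liwa and nekwa both end in -a yet inflect differently (liibwa, fanekwa), so the final letter is not what conditions the rule; the first letter is.
"dukar" begins with d-. The stems beginning with d- (devger → devgereka, dolikeg → dolikegeka, dufo → dufoeka) add -eka.
The other patterns: stems beginning with l- insert -ib- after the first vowel; stems beginning with h-, n- or z- add the prefix fa-.
So dukar → dukareka.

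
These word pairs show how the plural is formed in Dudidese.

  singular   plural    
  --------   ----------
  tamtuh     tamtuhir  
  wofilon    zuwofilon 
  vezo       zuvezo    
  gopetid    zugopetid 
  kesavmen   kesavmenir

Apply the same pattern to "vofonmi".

"vofonmi" begins with v-. The one such stem in the data (vezo → zuvezo) adds the prefix zu-, so the same rule applies.
The other pattern: stems beginning with k- or t- add -ir.
So vofonmi → zuvofonmi.

zuvofonmi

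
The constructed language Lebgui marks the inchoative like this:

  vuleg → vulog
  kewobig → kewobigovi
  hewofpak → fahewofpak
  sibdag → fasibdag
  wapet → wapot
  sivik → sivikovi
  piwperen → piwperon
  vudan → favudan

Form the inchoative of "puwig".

puwigovi

"puwig" has last vowel 'i'. The stems whose last vowel is 'i' (kewobig → kewobigovi, sivik → sivikovi) add -ovi.
The other patterns: stems whose last vowel is 'e' change the last vowel to 'o'; stems whose last vowel is 'a' add the prefix fa-.
So puwig → puwigovi.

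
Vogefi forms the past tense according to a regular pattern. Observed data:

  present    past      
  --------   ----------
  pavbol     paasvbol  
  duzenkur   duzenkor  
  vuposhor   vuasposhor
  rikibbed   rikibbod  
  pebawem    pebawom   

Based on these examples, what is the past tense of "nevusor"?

"nevusor" has last vowel 'o'. The stems whose last vowel is 'o' (vuposhor → vuasposhor, pavbol → paasvbol) insert -as- after the first vowel.
The other pattern: stems whose last vowel is 'e' or 'u' change the last vowel to 'o'.
So nevusor → neasvusor.

neasvusor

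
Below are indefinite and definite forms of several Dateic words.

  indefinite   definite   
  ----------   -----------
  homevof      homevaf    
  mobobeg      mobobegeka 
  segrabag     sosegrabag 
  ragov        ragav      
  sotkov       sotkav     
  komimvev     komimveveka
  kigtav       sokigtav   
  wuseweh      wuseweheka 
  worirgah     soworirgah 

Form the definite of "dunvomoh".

"dunvomoh" has last vowel 'o'. The stems whose last vowel is 'o' (ragov → ragav, sotkov → sotkav, homevof → homevaf) change the last vowel to 'a'.
The other patterns: stems whose last vowel is 'e' add -eka; stems whose last vowel is 'a' add the prefix so-.
So dunvomoh → dunvomah.

dunvomah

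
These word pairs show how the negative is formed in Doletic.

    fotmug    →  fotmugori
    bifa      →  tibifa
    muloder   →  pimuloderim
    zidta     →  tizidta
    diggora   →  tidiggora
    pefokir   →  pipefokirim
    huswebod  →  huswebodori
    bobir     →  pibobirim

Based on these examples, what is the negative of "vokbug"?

vokbugori

bifa and bobir both begin with b- yet inflect differently (tibifa, pibobirim), so the first letter is not what conditions the rule; the final letter is.
"vokbug" ends in -g. The one such stem in the data (fotmug → fotmugori) adds -ori, so the same rule applies.
So vokbug → vokbugori.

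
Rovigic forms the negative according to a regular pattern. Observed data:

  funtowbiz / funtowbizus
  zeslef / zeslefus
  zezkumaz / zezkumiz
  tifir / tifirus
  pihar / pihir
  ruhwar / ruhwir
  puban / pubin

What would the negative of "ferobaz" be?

ferobiz

ruhwar and tifir both end in -r yet inflect differently (ruhwir, tifirus), so the final letter is not what conditions the rule; the last vowel is.
"ferobaz" has last vowel 'a'. The stems whose last vowel is 'a' (ruhwar → ruhwir, puban → pubin, pihar → pihir) change the last vowel to 'i'.
The other pattern: stems whose last vowel is 'e' or 'i' add -us.
So ferobaz → ferobiz.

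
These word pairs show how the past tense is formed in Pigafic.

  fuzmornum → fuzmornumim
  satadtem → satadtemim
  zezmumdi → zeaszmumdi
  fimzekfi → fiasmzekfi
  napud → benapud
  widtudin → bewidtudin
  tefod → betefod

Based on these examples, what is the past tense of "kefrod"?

bekefrod

fuzmornum and napud both have last vowel 'u' yet inflect differently (fuzmornumim, benapud), so the last vowel is not what conditions the rule; the final letter is.
"kefrod" ends in -d. The stems ending in -d (napud → benapud, tefod → betefod) add the prefix be-.
So kefrod → bekefrod.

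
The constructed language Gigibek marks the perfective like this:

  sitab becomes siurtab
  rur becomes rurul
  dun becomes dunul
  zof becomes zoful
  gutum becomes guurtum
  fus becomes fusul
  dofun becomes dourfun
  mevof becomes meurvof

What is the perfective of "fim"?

fimul

dun and dofun both end in -n yet inflect differently (dunul, dourfun), so the final letter is not what conditions the rule; the number of vowels is.
"fim" has 1 vowel. The stems with 1 vowel (dun → dunul, zof → zoful, rur → rurul) add -ul.
The other pattern: stems with 2 vowels insert -ur- after the first vowel.
So fim → fimul.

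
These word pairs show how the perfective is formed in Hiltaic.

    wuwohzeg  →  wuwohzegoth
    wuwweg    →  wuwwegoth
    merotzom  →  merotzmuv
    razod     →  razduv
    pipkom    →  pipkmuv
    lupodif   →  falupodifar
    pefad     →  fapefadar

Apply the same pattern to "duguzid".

razod and pefad both end in -d yet inflect differently (razduv, fapefadar), so the final letter is not what conditions the rule; the last vowel is.
"duguzid" has last vowel 'i'. The one such stem in the data (lupodif → falupodifar) adds fa- … -ar around the stem, so the same rule applies.
So duguzid → faduguzidar.

faduguzidar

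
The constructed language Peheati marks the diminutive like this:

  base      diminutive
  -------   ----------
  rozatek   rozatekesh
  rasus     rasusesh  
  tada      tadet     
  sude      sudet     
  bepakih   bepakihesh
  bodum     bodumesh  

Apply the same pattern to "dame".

damet

rozatek and sude both have last vowel 'e' yet inflect differently (rozatekesh, sudet), so the last vowel is not what conditions the rule; whether the stem ends in a vowel or a consonant is.
"dame" ends in a vowel. The stems ending in a vowel (tada → tadet, sude → sudet) drop the final letter and add -et.
The other pattern: stems ending in a consonant add -esh.
So dame → damet.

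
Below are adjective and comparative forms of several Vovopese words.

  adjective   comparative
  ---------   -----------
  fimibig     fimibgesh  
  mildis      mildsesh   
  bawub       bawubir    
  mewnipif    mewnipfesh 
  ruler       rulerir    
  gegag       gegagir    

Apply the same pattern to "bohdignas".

"bohdignas" has last vowel 'a'. The one such stem in the data (gegag → gegagir) adds -ir, so the same rule applies.
So bohdignas → bohdignasir.

bohdignasir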